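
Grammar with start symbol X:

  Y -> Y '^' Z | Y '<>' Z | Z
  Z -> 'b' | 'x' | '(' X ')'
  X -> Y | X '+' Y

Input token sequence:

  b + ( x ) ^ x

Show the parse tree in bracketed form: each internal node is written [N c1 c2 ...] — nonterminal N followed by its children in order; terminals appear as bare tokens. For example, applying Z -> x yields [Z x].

[X [X [Y [Z b]]] + [Y [Y [Z ( [X [Y [Z x]]] )]] ^ [Z x]]]

X
X + Y
Y + Y
Z + Y
b + Y
b + Y ^ Z
b + Z ^ Z
b + ( X ) ^ Z
b + ( Y ) ^ Z
b + ( Z ) ^ Z
b + ( x ) ^ Z
b + ( x ) ^ x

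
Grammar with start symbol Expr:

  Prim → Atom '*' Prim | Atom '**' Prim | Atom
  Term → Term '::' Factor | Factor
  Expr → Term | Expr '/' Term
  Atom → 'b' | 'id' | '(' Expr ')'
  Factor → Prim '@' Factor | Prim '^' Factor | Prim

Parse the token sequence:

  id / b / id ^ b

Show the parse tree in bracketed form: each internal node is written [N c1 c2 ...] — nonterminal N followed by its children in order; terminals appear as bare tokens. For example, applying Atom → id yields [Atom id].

[Expr [Expr [Expr [Term [Factor [Prim [Atom id]]]]] / [Term [Factor [Prim [Atom b]]]]] / [Term [Factor [Prim [Atom id]] ^ [Factor [Prim [Atom b]]]]]]

Expr
Expr / Term
Expr / Term / Term
Term / Term / Term
Factor / Term / Term
Prim / Term / Term
Atom / Term / Term
id / Term / Term
id / Factor / Term
id / Prim / Term
id / Atom / Term
id / b / Term
id / b / Factor
id / b / Prim ^ Factor
id / b / Atom ^ Factor
id / b / id ^ Factor
id / b / id ^ Prim
id / b / id ^ Atom
id / b / id ^ b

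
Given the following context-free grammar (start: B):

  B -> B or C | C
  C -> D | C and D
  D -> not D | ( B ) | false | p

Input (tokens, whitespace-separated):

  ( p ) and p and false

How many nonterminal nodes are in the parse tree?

10

[B [C [C [C [D ( [B [C [D p]]] )]] and [D p]] and [D false]]]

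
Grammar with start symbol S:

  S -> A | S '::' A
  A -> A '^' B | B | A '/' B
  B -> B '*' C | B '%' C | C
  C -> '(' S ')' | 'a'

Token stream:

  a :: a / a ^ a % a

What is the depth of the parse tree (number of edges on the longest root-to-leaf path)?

6

[S [S [A [B [C a]]]] :: [A [A [A [B [C a]]] / [B [C a]]] ^ [B [B [C a]] % [C a]]]]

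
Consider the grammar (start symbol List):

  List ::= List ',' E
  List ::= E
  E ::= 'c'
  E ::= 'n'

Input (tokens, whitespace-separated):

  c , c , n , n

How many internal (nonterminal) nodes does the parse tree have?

8

[List [List [List [List [E c]] , [E c]] , [E n]] , [E n]]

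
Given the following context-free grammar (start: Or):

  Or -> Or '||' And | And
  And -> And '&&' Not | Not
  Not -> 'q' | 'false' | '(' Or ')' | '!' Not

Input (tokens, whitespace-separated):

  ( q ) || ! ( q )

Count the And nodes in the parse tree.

4

[Or [Or [And [Not ( [Or [And [Not q]]] )]]] || [And [Not ! [Not ( [Or [And [Not q]]] )]]]]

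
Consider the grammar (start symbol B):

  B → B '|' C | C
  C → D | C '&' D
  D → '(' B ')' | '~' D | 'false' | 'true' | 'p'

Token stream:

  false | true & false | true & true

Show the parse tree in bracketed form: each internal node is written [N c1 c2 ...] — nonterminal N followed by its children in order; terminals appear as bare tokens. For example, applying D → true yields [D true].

B
B | C
B | C | C
C | C | C
D | C | C
false | C | C
false | C & D | C
false | D & D | C
false | true & D | C
false | true & false | C
false | true & false | C & D
false | true & false | D & D
false | true & false | true & D
false | true & false | true & true

[B [B [B [C [D false]]] | [C [C [D true]] & [D false]]] | [C [C [D true]] & [D true]]]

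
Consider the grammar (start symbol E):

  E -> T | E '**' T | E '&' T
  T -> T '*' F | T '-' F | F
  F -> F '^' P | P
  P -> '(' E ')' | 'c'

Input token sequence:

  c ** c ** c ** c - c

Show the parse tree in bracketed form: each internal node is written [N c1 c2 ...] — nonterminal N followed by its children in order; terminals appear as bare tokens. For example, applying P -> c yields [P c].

E
E ** T
E ** T ** T
E ** T ** T ** T
T ** T ** T ** T
F ** T ** T ** T
P ** T ** T ** T
c ** T ** T ** T
c ** F ** T ** T
c ** P ** T ** T
c ** c ** T ** T
c ** c ** F ** T
c ** c ** P ** T
c ** c ** c ** T
c ** c ** c ** T - F
c ** c ** c ** F - F
c ** c ** c ** P - F
c ** c ** c ** c - F
c ** c ** c ** c - P
c ** c ** c ** c - c

[E [E [E [E [T [F [P c]]]] ** [T [F [P c]]]] ** [T [F [P c]]]] ** [T [T [F [P c]]] - [F [P c]]]]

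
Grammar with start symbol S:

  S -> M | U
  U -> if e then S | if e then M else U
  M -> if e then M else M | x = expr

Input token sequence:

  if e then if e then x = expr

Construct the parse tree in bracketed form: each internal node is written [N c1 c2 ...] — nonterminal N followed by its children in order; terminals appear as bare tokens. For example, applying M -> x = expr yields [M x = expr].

S
U
if e then S
if e then U
if e then if e then S
if e then if e then M
if e then if e then x = expr

[S [U if e then [S [U if e then [S [M x = expr]]]]]]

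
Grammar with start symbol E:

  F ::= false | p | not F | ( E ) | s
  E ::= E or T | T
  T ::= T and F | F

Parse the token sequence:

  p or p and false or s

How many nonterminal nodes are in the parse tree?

11

[E [E [E [T [F p]]] or [T [T [F p]] and [F false]]] or [T [F s]]]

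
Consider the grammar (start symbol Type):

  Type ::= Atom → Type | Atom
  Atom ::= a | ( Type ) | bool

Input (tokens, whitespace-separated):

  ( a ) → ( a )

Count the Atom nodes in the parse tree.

4

[Type [Atom ( [Type [Atom a]] )] → [Type [Atom ( [Type [Atom a]] )]]]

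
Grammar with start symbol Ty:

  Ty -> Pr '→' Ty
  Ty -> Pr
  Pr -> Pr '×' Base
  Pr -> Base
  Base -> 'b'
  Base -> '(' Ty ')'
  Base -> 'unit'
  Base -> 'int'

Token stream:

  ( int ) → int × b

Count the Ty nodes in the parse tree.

[Ty [Pr [Base ( [Ty [Pr [Base int]]] )]] → [Ty [Pr [Pr [Base int]] × [Base b]]]]

3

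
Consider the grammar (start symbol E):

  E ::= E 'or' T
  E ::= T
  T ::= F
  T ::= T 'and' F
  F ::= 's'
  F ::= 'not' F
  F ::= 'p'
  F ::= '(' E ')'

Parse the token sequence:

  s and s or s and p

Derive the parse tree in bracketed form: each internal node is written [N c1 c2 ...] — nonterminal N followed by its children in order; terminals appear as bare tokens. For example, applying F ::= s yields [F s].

E
E or T
T or T
T and F or T
F and F or T
s and F or T
s and s or T
s and s or T and F
s and s or F and F
s and s or s and F
s and s or s and p

[E [E [T [T [F s]] and [F s]]] or [T [T [F s]] and [F p]]]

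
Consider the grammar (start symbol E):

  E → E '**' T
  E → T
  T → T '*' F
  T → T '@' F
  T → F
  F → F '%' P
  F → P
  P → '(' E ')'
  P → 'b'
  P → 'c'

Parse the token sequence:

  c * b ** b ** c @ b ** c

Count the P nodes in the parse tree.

[E [E [E [E [T [T [F [P c]]] * [F [P b]]]] ** [T [F [P b]]]] ** [T [T [F [P c]]] @ [F [P b]]]] ** [T [F [P c]]]]

6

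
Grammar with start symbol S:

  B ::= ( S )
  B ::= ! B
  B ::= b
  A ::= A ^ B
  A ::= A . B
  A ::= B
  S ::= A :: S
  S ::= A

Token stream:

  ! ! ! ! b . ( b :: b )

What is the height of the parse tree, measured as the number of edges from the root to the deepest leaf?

[S [A [A [B ! [B ! [B ! [B ! [B b]]]]]] . [B ( [S [A [B b]] :: [S [A [B b]]]] )]]]

8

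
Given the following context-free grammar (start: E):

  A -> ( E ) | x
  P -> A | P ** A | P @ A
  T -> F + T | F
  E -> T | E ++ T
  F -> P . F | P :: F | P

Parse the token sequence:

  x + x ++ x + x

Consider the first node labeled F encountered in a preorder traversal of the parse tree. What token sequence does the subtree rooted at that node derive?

[E [E [T [F [P [A x]]] + [T [F [P [A x]]]]]] ++ [T [F [P [A x]]] + [T [F [P [A x]]]]]]

x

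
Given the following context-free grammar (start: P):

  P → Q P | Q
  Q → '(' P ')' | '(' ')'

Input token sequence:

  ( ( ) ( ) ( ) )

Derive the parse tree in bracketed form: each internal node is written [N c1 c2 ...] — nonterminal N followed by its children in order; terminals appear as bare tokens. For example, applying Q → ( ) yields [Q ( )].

P
Q
( P )
( Q P )
( ( ) P )
( ( ) Q P )
( ( ) ( ) P )
( ( ) ( ) Q )
( ( ) ( ) ( ) )

[P [Q ( [P [Q ( )] [P [Q ( )] [P [Q ( )]]]] )]]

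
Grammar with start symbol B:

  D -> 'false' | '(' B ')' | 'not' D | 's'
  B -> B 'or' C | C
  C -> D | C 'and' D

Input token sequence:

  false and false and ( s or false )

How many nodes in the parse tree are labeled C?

[B [C [C [C [D false]] and [D false]] and [D ( [B [B [C [D s]]] or [C [D false]]] )]]]

5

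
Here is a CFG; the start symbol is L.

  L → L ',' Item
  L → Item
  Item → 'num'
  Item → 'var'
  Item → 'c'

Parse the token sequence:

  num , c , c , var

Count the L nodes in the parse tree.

[L [L [L [L [Item num]] , [Item c]] , [Item c]] , [Item var]]

4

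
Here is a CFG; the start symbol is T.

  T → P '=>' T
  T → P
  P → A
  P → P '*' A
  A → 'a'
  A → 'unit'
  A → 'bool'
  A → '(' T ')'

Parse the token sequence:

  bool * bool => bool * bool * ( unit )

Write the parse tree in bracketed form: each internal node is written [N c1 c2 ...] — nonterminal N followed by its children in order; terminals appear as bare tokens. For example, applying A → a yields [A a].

[T [P [P [A bool]] * [A bool]] => [T [P [P [P [A bool]] * [A bool]] * [A ( [T [P [A unit]]] )]]]]

T
P => T
P * A => T
A * A => T
bool * A => T
bool * bool => T
bool * bool => P
bool * bool => P * A
bool * bool => P * A * A
bool * bool => A * A * A
bool * bool => bool * A * A
bool * bool => bool * bool * A
bool * bool => bool * bool * ( T )
bool * bool => bool * bool * ( P )
bool * bool => bool * bool * ( A )
bool * bool => bool * bool * ( unit )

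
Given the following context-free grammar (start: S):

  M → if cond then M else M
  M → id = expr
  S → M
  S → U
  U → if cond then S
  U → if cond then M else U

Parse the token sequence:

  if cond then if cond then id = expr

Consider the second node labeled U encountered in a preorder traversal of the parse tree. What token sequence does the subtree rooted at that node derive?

if cond then id = expr

[S [U if cond then [S [U if cond then [S [M id = expr]]]]]]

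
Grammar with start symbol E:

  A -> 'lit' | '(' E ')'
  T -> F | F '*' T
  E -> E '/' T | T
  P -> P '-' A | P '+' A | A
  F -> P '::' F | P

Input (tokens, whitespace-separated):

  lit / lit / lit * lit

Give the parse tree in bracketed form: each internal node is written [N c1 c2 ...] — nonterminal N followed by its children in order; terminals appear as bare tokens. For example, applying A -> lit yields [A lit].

[E [E [E [T [F [P [A lit]]]]] / [T [F [P [A lit]]]]] / [T [F [P [A lit]]] * [T [F [P [A lit]]]]]]

E
E / T
E / T / T
T / T / T
F / T / T
P / T / T
A / T / T
lit / T / T
lit / F / T
lit / P / T
lit / A / T
lit / lit / T
lit / lit / F * T
lit / lit / P * T
lit / lit / A * T
lit / lit / lit * T
lit / lit / lit * F
lit / lit / lit * P
lit / lit / lit * A
lit / lit / lit * lit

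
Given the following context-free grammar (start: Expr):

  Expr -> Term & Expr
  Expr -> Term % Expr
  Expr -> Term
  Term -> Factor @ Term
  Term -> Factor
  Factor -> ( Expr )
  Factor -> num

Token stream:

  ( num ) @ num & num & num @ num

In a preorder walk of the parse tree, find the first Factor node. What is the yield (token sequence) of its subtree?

[Expr [Term [Factor ( [Expr [Term [Factor num]]] )] @ [Term [Factor num]]] & [Expr [Term [Factor num]] & [Expr [Term [Factor num] @ [Term [Factor num]]]]]]

( num )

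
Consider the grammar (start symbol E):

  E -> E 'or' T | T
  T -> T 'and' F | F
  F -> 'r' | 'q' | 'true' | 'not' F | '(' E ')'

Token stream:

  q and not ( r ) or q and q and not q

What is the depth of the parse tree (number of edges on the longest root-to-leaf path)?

[E [E [T [T [F q]] and [F not [F ( [E [T [F r]]] )]]]] or [T [T [T [F q]] and [F q]] and [F not [F q]]]]

8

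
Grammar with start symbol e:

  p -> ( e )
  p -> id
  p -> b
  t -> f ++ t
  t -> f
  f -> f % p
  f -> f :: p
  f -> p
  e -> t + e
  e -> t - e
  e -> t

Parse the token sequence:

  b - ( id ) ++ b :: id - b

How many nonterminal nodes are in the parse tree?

21

[e [t [f [p b]]] - [e [t [f [p ( [e [t [f [p id]]]] )]] ++ [t [f [f [p b]] :: [p id]]]] - [e [t [f [p b]]]]]]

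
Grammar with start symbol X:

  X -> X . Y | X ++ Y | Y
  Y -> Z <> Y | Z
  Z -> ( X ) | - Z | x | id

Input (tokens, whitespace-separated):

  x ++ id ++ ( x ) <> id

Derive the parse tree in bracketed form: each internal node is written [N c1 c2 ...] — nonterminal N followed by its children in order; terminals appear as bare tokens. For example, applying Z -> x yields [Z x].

[X [X [X [Y [Z x]]] ++ [Y [Z id]]] ++ [Y [Z ( [X [Y [Z x]]] )] <> [Y [Z id]]]]

X
X ++ Y
X ++ Y ++ Y
Y ++ Y ++ Y
Z ++ Y ++ Y
x ++ Y ++ Y
x ++ Z ++ Y
x ++ id ++ Y
x ++ id ++ Z <> Y
x ++ id ++ ( X ) <> Y
x ++ id ++ ( Y ) <> Y
x ++ id ++ ( Z ) <> Y
x ++ id ++ ( x ) <> Y
x ++ id ++ ( x ) <> Z
x ++ id ++ ( x ) <> id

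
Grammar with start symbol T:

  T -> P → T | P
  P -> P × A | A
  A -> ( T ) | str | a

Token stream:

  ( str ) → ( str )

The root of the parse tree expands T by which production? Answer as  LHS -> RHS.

[T [P [A ( [T [P [A str]]] )]] → [T [P [A ( [T [P [A str]]] )]]]]

T -> P → T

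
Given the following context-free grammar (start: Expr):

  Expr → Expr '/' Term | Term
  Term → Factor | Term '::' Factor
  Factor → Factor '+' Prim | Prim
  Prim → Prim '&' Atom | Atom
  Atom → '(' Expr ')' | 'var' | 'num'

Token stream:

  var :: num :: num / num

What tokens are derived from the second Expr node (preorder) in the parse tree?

[Expr [Expr [Term [Term [Term [Factor [Prim [Atom var]]]] :: [Factor [Prim [Atom num]]]] :: [Factor [Prim [Atom num]]]]] / [Term [Factor [Prim [Atom num]]]]]

var :: num :: num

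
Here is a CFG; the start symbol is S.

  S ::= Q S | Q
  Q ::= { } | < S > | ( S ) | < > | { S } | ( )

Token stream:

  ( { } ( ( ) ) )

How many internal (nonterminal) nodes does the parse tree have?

[S [Q ( [S [Q { }] [S [Q ( [S [Q ( )]] )]]] )]]

8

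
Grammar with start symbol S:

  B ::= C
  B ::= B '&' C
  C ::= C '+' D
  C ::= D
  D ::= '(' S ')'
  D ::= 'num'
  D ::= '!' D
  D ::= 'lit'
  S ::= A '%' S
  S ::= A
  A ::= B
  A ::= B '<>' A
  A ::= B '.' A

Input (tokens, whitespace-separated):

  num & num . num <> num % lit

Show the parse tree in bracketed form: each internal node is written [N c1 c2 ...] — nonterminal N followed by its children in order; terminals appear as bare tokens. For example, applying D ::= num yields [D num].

S
A % S
B . A % S
B & C . A % S
C & C . A % S
D & C . A % S
num & C . A % S
num & D . A % S
num & num . A % S
num & num . B <> A % S
num & num . C <> A % S
num & num . D <> A % S
num & num . num <> A % S
num & num . num <> B % S
num & num . num <> C % S
num & num . num <> D % S
num & num . num <> num % S
num & num . num <> num % A
num & num . num <> num % B
num & num . num <> num % C
num & num . num <> num % D
num & num . num <> num % lit

[S [A [B [B [C [D num]]] & [C [D num]]] . [A [B [C [D num]]] <> [A [B [C [D num]]]]]] % [S [A [B [C [D lit]]]]]]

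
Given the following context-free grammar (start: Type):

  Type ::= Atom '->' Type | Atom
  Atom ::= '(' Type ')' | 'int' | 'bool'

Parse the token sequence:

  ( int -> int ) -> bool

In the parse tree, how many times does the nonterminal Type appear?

[Type [Atom ( [Type [Atom int] -> [Type [Atom int]]] )] -> [Type [Atom bool]]]

4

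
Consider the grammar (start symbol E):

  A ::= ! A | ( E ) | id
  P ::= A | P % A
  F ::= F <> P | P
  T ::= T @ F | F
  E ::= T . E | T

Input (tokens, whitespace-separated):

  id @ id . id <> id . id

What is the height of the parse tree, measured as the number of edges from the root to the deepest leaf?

[E [T [T [F [P [A id]]]] @ [F [P [A id]]]] . [E [T [F [F [P [A id]]] <> [P [A id]]]] . [E [T [F [P [A id]]]]]]]

7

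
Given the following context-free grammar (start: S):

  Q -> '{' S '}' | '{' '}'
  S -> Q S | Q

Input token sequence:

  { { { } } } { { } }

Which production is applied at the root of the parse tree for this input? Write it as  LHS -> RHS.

S -> Q S

[S [Q { [S [Q { [S [Q { }]] }]] }] [S [Q { [S [Q { }]] }]]]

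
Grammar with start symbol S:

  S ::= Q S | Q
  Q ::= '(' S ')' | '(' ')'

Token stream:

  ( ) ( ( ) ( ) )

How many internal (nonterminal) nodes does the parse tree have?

[S [Q ( )] [S [Q ( [S [Q ( )] [S [Q ( )]]] )]]]

8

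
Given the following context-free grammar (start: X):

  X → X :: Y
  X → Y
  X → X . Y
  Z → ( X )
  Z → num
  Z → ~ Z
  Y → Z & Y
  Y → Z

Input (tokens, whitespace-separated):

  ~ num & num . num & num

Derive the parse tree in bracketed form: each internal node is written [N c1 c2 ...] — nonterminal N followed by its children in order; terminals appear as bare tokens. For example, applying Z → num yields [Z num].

X
X . Y
Y . Y
Z & Y . Y
~ Z & Y . Y
~ num & Y . Y
~ num & Z . Y
~ num & num . Y
~ num & num . Z & Y
~ num & num . num & Y
~ num & num . num & Z
~ num & num . num & num

[X [X [Y [Z ~ [Z num]] & [Y [Z num]]]] . [Y [Z num] & [Y [Z num]]]]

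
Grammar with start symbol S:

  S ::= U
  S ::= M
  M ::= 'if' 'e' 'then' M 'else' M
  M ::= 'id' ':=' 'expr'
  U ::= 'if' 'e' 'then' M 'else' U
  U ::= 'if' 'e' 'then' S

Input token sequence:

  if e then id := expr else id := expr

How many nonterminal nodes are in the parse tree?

4

[S [M if e then [M id := expr] else [M id := expr]]]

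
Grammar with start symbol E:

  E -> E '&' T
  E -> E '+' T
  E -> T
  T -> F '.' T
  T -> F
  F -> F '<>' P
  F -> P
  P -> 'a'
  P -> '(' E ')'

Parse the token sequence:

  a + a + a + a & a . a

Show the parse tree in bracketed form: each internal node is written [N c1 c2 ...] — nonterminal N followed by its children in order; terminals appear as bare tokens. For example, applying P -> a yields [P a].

[E [E [E [E [E [T [F [P a]]]] + [T [F [P a]]]] + [T [F [P a]]]] + [T [F [P a]]]] & [T [F [P a]] . [T [F [P a]]]]]

E
E & T
E + T & T
E + T + T & T
E + T + T + T & T
T + T + T + T & T
F + T + T + T & T
P + T + T + T & T
a + T + T + T & T
a + F + T + T & T
a + P + T + T & T
a + a + T + T & T
a + a + F + T & T
a + a + P + T & T
a + a + a + T & T
a + a + a + F & T
a + a + a + P & T
a + a + a + a & T
a + a + a + a & F . T
a + a + a + a & P . T
a + a + a + a & a . T
a + a + a + a & a . F
a + a + a + a & a . P
a + a + a + a & a . a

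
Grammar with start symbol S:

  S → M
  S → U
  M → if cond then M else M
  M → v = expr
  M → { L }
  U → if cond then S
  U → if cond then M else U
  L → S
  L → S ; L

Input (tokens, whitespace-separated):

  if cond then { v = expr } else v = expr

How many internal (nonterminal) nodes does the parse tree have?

7

[S [M if cond then [M { [L [S [M v = expr]]] }] else [M v = expr]]]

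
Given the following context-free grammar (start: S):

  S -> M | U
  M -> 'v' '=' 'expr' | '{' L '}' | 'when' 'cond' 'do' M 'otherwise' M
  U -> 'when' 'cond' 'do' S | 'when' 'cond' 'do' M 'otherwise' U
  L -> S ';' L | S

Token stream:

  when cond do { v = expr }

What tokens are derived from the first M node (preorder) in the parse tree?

{ v = expr }

[S [U when cond do [S [M { [L [S [M v = expr]]] }]]]]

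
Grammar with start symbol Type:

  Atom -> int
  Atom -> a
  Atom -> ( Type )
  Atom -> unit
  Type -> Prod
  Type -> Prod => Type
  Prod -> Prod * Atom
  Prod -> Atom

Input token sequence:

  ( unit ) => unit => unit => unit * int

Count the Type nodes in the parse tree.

5

[Type [Prod [Atom ( [Type [Prod [Atom unit]]] )]] => [Type [Prod [Atom unit]] => [Type [Prod [Atom unit]] => [Type [Prod [Prod [Atom unit]] * [Atom int]]]]]]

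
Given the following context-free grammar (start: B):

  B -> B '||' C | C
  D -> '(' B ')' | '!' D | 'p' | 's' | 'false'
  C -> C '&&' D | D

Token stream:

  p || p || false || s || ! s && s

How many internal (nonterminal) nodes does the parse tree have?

[B [B [B [B [B [C [D p]]] || [C [D p]]] || [C [D false]]] || [C [D s]]] || [C [C [D ! [D s]]] && [D s]]]

18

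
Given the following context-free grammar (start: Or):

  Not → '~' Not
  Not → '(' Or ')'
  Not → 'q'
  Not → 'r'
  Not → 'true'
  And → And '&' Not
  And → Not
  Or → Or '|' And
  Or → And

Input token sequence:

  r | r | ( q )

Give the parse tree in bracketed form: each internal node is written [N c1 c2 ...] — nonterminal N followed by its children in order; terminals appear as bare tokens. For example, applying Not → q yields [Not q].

Or
Or | And
Or | And | And
And | And | And
Not | And | And
r | And | And
r | Not | And
r | r | And
r | r | Not
r | r | ( Or )
r | r | ( And )
r | r | ( Not )
r | r | ( q )

[Or [Or [Or [And [Not r]]] | [And [Not r]]] | [And [Not ( [Or [And [Not q]]] )]]]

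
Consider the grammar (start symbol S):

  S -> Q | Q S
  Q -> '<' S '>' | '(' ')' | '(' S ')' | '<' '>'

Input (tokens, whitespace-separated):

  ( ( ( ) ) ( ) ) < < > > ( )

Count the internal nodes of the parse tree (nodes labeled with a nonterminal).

14

[S [Q ( [S [Q ( [S [Q ( )]] )] [S [Q ( )]]] )] [S [Q < [S [Q < >]] >] [S [Q ( )]]]]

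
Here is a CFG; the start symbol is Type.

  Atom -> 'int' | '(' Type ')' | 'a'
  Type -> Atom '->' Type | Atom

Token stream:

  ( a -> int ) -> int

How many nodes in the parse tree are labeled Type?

4

[Type [Atom ( [Type [Atom a] -> [Type [Atom int]]] )] -> [Type [Atom int]]]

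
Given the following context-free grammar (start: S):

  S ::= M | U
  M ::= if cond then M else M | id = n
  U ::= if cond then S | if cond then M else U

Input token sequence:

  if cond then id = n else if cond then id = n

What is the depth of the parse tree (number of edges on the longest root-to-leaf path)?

[S [U if cond then [M id = n] else [U if cond then [S [M id = n]]]]]

5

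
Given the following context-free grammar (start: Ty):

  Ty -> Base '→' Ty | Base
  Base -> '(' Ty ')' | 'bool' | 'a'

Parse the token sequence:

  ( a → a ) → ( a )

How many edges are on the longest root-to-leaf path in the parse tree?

5

[Ty [Base ( [Ty [Base a] → [Ty [Base a]]] )] → [Ty [Base ( [Ty [Base a]] )]]]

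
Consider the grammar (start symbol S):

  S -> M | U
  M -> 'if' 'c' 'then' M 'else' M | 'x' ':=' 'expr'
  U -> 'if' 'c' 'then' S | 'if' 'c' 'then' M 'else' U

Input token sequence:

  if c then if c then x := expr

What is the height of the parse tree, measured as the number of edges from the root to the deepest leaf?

6

[S [U if c then [S [U if c then [S [M x := expr]]]]]]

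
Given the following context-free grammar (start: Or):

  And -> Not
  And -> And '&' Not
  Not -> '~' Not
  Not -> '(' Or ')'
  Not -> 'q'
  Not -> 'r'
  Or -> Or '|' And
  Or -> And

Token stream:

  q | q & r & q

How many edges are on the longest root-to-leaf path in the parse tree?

[Or [Or [And [Not q]]] | [And [And [And [Not q]] & [Not r]] & [Not q]]]

5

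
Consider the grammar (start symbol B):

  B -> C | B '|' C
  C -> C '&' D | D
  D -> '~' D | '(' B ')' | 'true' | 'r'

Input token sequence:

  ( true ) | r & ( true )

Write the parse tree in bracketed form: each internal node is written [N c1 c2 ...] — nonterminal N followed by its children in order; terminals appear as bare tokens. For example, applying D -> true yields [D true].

B
B | C
C | C
D | C
( B ) | C
( C ) | C
( D ) | C
( true ) | C
( true ) | C & D
( true ) | D & D
( true ) | r & D
( true ) | r & ( B )
( true ) | r & ( C )
( true ) | r & ( D )
( true ) | r & ( true )

[B [B [C [D ( [B [C [D true]]] )]]] | [C [C [D r]] & [D ( [B [C [D true]]] )]]]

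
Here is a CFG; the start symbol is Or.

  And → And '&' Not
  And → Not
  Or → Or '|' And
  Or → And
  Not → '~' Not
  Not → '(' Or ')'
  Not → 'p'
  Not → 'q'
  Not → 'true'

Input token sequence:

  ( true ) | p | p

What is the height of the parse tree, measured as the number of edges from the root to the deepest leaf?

[Or [Or [Or [And [Not ( [Or [And [Not true]]] )]]] | [And [Not p]]] | [And [Not p]]]

8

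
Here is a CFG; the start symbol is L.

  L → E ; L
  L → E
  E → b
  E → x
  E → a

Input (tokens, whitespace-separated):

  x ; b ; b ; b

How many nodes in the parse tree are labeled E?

[L [E x] ; [L [E b] ; [L [E b] ; [L [E b]]]]]

4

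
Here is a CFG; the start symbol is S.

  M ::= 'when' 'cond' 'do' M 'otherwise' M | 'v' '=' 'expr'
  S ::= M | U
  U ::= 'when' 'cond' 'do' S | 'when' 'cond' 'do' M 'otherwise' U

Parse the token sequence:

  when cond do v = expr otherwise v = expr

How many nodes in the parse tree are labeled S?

1

[S [M when cond do [M v = expr] otherwise [M v = expr]]]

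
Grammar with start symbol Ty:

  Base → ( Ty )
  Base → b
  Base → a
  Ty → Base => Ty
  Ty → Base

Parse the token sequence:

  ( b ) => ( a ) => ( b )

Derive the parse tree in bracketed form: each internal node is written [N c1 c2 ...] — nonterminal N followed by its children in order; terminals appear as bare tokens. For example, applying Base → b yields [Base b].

[Ty [Base ( [Ty [Base b]] )] => [Ty [Base ( [Ty [Base a]] )] => [Ty [Base ( [Ty [Base b]] )]]]]

Ty
Base => Ty
( Ty ) => Ty
( Base ) => Ty
( b ) => Ty
( b ) => Base => Ty
( b ) => ( Ty ) => Ty
( b ) => ( Base ) => Ty
( b ) => ( a ) => Ty
( b ) => ( a ) => Base
( b ) => ( a ) => ( Ty )
( b ) => ( a ) => ( Base )
( b ) => ( a ) => ( b )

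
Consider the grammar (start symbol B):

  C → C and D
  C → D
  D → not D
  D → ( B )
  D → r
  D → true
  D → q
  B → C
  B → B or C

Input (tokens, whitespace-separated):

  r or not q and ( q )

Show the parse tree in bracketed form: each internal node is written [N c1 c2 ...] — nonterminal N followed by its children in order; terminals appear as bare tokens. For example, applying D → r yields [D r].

[B [B [C [D r]]] or [C [C [D not [D q]]] and [D ( [B [C [D q]]] )]]]

B
B or C
C or C
D or C
r or C
r or C and D
r or D and D
r or not D and D
r or not q and D
r or not q and ( B )
r or not q and ( C )
r or not q and ( D )
r or not q and ( q )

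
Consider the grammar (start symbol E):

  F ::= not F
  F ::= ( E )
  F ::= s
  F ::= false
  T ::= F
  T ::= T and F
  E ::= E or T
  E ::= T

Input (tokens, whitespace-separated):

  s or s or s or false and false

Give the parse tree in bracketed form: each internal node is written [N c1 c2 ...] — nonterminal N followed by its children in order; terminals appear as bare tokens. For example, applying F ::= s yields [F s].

E
E or T
E or T or T
E or T or T or T
T or T or T or T
F or T or T or T
s or T or T or T
s or F or T or T
s or s or T or T
s or s or F or T
s or s or s or T
s or s or s or T and F
s or s or s or F and F
s or s or s or false and F
s or s or s or false and false

[E [E [E [E [T [F s]]] or [T [F s]]] or [T [F s]]] or [T [T [F false]] and [F false]]]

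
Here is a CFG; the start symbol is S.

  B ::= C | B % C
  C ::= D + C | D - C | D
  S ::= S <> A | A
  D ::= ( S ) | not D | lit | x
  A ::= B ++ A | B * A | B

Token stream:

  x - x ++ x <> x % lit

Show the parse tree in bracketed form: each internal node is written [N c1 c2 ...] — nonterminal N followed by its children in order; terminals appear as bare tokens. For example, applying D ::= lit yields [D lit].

S
S <> A
A <> A
B ++ A <> A
C ++ A <> A
D - C ++ A <> A
x - C ++ A <> A
x - D ++ A <> A
x - x ++ A <> A
x - x ++ B <> A
x - x ++ C <> A
x - x ++ D <> A
x - x ++ x <> A
x - x ++ x <> B
x - x ++ x <> B % C
x - x ++ x <> C % C
x - x ++ x <> D % C
x - x ++ x <> x % C
x - x ++ x <> x % D
x - x ++ x <> x % lit

[S [S [A [B [C [D x] - [C [D x]]]] ++ [A [B [C [D x]]]]]] <> [A [B [B [C [D x]]] % [C [D lit]]]]]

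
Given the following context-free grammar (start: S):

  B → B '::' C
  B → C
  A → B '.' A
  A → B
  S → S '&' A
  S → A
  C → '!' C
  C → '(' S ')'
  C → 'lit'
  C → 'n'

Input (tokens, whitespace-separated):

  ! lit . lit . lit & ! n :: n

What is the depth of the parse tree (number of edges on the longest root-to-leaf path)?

7

[S [S [A [B [C ! [C lit]]] . [A [B [C lit]] . [A [B [C lit]]]]]] & [A [B [B [C ! [C n]]] :: [C n]]]]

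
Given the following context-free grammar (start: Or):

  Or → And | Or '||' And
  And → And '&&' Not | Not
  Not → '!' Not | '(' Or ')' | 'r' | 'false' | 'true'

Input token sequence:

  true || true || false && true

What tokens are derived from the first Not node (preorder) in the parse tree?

[Or [Or [Or [And [Not true]]] || [And [Not true]]] || [And [And [Not false]] && [Not true]]]

true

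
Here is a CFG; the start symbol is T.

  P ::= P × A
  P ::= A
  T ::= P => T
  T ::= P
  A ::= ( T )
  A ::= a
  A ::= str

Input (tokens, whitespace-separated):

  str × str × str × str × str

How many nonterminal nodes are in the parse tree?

[T [P [P [P [P [P [A str]] × [A str]] × [A str]] × [A str]] × [A str]]]

11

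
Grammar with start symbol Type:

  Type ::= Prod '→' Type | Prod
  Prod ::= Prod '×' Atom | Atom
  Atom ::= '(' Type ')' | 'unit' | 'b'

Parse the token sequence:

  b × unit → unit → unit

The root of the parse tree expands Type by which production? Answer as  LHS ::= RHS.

Type ::= Prod '→' Type

[Type [Prod [Prod [Atom b]] × [Atom unit]] → [Type [Prod [Atom unit]] → [Type [Prod [Atom unit]]]]]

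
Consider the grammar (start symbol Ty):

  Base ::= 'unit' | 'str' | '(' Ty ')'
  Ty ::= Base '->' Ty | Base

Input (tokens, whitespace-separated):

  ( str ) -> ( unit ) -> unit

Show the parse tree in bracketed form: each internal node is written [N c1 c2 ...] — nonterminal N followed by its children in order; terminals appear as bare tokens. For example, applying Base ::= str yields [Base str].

[Ty [Base ( [Ty [Base str]] )] -> [Ty [Base ( [Ty [Base unit]] )] -> [Ty [Base unit]]]]

Ty
Base -> Ty
( Ty ) -> Ty
( Base ) -> Ty
( str ) -> Ty
( str ) -> Base -> Ty
( str ) -> ( Ty ) -> Ty
( str ) -> ( Base ) -> Ty
( str ) -> ( unit ) -> Ty
( str ) -> ( unit ) -> Base
( str ) -> ( unit ) -> unit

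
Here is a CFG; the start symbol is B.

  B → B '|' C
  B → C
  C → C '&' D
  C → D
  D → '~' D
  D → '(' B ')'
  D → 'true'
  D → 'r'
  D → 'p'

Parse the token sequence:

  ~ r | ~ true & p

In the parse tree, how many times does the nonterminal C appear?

3

[B [B [C [D ~ [D r]]]] | [C [C [D ~ [D true]]] & [D p]]]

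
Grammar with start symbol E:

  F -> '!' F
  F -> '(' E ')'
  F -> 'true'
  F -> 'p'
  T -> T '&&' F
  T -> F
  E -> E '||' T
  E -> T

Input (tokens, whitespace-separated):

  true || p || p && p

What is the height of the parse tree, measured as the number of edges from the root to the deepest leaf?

[E [E [E [T [F true]]] || [T [F p]]] || [T [T [F p]] && [F p]]]

5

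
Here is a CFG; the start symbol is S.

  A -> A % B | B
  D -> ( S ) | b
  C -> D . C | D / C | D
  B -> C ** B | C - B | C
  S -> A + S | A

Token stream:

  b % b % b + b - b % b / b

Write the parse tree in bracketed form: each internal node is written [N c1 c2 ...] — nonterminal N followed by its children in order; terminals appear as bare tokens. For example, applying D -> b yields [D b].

[S [A [A [A [B [C [D b]]]] % [B [C [D b]]]] % [B [C [D b]]]] + [S [A [A [B [C [D b]] - [B [C [D b]]]]] % [B [C [D b] / [C [D b]]]]]]]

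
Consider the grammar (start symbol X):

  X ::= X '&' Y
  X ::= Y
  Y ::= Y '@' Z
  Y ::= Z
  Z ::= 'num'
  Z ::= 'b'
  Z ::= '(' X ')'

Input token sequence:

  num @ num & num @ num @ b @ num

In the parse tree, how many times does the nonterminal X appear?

[X [X [Y [Y [Z num]] @ [Z num]]] & [Y [Y [Y [Y [Z num]] @ [Z num]] @ [Z b]] @ [Z num]]]

2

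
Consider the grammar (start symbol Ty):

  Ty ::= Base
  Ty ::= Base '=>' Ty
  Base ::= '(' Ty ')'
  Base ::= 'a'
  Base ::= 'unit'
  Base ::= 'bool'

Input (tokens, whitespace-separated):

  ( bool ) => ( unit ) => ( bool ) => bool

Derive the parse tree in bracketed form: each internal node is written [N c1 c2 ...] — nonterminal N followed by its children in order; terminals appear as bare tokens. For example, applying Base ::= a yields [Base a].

Ty
Base => Ty
( Ty ) => Ty
( Base ) => Ty
( bool ) => Ty
( bool ) => Base => Ty
( bool ) => ( Ty ) => Ty
( bool ) => ( Base ) => Ty
( bool ) => ( unit ) => Ty
( bool ) => ( unit ) => Base => Ty
( bool ) => ( unit ) => ( Ty ) => Ty
( bool ) => ( unit ) => ( Base ) => Ty
( bool ) => ( unit ) => ( bool ) => Ty
( bool ) => ( unit ) => ( bool ) => Base
( bool ) => ( unit ) => ( bool ) => bool

[Ty [Base ( [Ty [Base bool]] )] => [Ty [Base ( [Ty [Base unit]] )] => [Ty [Base ( [Ty [Base bool]] )] => [Ty [Base bool]]]]]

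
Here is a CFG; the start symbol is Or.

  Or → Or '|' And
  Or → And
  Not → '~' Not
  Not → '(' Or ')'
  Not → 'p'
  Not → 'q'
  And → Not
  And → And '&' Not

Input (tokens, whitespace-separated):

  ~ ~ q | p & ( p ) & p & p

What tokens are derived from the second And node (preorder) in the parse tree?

[Or [Or [And [Not ~ [Not ~ [Not q]]]]] | [And [And [And [And [Not p]] & [Not ( [Or [And [Not p]]] )]] & [Not p]] & [Not p]]]

p & ( p ) & p & p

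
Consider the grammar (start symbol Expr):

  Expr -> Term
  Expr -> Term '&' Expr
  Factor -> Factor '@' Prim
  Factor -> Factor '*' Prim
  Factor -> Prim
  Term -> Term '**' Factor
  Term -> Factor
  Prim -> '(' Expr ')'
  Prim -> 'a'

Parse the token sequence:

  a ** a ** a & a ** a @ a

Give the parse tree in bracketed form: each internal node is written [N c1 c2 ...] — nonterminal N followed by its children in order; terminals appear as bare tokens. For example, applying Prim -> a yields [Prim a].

Expr
Term & Expr
Term ** Factor & Expr
Term ** Factor ** Factor & Expr
Factor ** Factor ** Factor & Expr
Prim ** Factor ** Factor & Expr
a ** Factor ** Factor & Expr
a ** Prim ** Factor & Expr
a ** a ** Factor & Expr
a ** a ** Prim & Expr
a ** a ** a & Expr
a ** a ** a & Term
a ** a ** a & Term ** Factor
a ** a ** a & Factor ** Factor
a ** a ** a & Prim ** Factor
a ** a ** a & a ** Factor
a ** a ** a & a ** Factor @ Prim
a ** a ** a & a ** Prim @ Prim
a ** a ** a & a ** a @ Prim
a ** a ** a & a ** a @ a

[Expr [Term [Term [Term [Factor [Prim a]]] ** [Factor [Prim a]]] ** [Factor [Prim a]]] & [Expr [Term [Term [Factor [Prim a]]] ** [Factor [Factor [Prim a]] @ [Prim a]]]]]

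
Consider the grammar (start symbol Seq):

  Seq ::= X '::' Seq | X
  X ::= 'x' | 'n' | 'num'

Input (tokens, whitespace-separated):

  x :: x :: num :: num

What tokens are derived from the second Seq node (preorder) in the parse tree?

[Seq [X x] :: [Seq [X x] :: [Seq [X num] :: [Seq [X num]]]]]

x :: num :: num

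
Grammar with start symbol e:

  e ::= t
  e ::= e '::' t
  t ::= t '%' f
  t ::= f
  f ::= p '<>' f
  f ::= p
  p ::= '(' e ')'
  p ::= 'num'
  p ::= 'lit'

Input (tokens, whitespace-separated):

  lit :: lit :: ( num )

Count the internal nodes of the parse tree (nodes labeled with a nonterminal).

16

[e [e [e [t [f [p lit]]]] :: [t [f [p lit]]]] :: [t [f [p ( [e [t [f [p num]]]] )]]]]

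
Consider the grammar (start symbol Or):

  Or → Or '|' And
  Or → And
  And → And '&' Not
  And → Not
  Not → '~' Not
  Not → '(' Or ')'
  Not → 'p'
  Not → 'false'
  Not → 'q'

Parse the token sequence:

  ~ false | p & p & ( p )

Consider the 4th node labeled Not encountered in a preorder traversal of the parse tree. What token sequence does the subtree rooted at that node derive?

[Or [Or [And [Not ~ [Not false]]]] | [And [And [And [Not p]] & [Not p]] & [Not ( [Or [And [Not p]]] )]]]

p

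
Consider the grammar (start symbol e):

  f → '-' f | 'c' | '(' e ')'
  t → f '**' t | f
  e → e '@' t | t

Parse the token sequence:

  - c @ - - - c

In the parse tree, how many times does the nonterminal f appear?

[e [e [t [f - [f c]]]] @ [t [f - [f - [f - [f c]]]]]]

6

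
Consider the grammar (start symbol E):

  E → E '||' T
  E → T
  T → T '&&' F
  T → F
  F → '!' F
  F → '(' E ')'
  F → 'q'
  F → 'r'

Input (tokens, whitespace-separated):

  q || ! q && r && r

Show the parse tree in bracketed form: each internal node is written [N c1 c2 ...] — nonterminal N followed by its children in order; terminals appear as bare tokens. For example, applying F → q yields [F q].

E
E || T
T || T
F || T
q || T
q || T && F
q || T && F && F
q || F && F && F
q || ! F && F && F
q || ! q && F && F
q || ! q && r && F
q || ! q && r && r

[E [E [T [F q]]] || [T [T [T [F ! [F q]]] && [F r]] && [F r]]]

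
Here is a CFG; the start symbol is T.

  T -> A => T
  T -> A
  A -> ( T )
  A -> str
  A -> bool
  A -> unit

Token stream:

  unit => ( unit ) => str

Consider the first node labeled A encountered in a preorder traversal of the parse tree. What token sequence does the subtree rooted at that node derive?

[T [A unit] => [T [A ( [T [A unit]] )] => [T [A str]]]]

unit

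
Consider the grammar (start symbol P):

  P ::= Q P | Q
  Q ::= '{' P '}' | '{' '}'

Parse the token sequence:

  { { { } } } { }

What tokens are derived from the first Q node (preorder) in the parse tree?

{ { { } } }

[P [Q { [P [Q { [P [Q { }]] }]] }] [P [Q { }]]]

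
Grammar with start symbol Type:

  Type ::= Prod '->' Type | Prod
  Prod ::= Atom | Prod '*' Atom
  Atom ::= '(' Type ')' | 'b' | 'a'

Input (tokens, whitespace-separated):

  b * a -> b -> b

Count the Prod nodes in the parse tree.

4

[Type [Prod [Prod [Atom b]] * [Atom a]] -> [Type [Prod [Atom b]] -> [Type [Prod [Atom b]]]]]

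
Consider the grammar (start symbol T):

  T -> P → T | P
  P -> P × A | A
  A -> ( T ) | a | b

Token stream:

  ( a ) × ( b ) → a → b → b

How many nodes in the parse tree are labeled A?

7

[T [P [P [A ( [T [P [A a]]] )]] × [A ( [T [P [A b]]] )]] → [T [P [A a]] → [T [P [A b]] → [T [P [A b]]]]]]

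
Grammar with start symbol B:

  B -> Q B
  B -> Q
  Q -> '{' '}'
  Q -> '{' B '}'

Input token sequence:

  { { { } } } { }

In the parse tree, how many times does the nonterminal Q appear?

[B [Q { [B [Q { [B [Q { }]] }]] }] [B [Q { }]]]

4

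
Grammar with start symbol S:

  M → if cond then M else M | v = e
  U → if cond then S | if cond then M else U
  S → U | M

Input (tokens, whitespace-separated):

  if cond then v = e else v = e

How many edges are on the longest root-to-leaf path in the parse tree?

3

[S [M if cond then [M v = e] else [M v = e]]]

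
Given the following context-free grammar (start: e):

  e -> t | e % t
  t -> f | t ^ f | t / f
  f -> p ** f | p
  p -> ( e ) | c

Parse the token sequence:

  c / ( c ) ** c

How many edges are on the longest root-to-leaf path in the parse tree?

8

[e [t [t [f [p c]]] / [f [p ( [e [t [f [p c]]]] )] ** [f [p c]]]]]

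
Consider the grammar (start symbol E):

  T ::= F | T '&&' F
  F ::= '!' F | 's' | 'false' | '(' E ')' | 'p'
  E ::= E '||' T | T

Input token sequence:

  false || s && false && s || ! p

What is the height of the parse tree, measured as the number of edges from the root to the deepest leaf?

[E [E [E [T [F false]]] || [T [T [T [F s]] && [F false]] && [F s]]] || [T [F ! [F p]]]]

6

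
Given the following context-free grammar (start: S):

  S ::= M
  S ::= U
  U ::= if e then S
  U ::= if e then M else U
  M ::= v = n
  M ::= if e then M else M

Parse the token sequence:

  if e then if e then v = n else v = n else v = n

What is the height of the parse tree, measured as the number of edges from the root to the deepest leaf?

[S [M if e then [M if e then [M v = n] else [M v = n]] else [M v = n]]]

4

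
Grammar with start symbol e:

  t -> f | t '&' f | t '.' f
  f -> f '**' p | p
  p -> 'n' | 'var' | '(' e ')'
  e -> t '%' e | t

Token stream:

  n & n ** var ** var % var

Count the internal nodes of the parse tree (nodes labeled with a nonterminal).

15

[e [t [t [f [p n]]] & [f [f [f [p n]] ** [p var]] ** [p var]]] % [e [t [f [p var]]]]]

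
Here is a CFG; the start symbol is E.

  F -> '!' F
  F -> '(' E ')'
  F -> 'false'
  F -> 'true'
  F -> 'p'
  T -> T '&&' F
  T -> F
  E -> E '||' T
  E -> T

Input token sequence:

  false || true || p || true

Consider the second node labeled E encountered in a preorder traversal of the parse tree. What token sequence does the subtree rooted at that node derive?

false || true || p

[E [E [E [E [T [F false]]] || [T [F true]]] || [T [F p]]] || [T [F true]]]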